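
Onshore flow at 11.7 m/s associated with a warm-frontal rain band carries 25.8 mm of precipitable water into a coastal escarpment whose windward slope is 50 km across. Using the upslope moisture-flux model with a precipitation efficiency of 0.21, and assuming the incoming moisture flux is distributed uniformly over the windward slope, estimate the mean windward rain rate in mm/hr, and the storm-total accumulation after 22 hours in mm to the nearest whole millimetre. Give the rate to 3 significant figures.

Incoming column moisture flux per unit ridge length: F = V × PW = 11.7 × 25.8 = 301.86 mm·m/s.
Spread over the 50 km slope with efficiency ε = 0.21: R = ε·F/W = 0.21 × 301.86 / 50000 m = 1.268e-03 mm/s.
R = 1.268e-03 × 3600 = 4.56 mm/hr.
Over 22 h: total = 4.56 × 22 = 100.32 ≈ 100 mm.

R ≈ 4.56 mm/hr; total ≈ 100 mm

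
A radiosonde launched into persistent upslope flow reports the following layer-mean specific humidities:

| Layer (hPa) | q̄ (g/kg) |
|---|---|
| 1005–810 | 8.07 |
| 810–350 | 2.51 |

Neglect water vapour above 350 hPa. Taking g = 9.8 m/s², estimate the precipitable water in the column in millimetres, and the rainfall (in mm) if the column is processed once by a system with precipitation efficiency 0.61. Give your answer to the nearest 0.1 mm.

Precipitable water is the column-integrated vapour mass per unit area: PW = (1/g) Σ q̄ Δp, with q in kg/kg and Δp in Pa (1 kg/m² of water = 1 mm).
Layer 1005–810 hPa: Δp = 195 hPa = 19500 Pa, q̄ = 0.00807 kg/kg → 0.00807 × 19500 / 9.8 = 16.06 mm
Layer 810–350 hPa: Δp = 460 hPa = 46000 Pa, q̄ = 0.00251 kg/kg → 0.00251 × 46000 / 9.8 = 11.78 mm
PW = 16.06 + 11.78 = 27.84 ≈ 27.8 mm.
Rainfall = ε × PW = 0.61 × 27.8 = 17.0 mm.

PW ≈ 27.8 mm; rainfall ≈ 17.0 mm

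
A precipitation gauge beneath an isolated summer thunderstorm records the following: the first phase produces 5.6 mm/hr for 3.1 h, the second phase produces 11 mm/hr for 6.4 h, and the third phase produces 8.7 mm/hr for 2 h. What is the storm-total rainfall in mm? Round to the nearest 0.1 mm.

total ≈ 105.2 mm

Total = Σ Rᵢ Δtᵢ = 5.6 × 3.1 + 11 × 6.4 + 8.7 × 2
      = 17.36 + 70.4 + 17.4 = 105.2 mm.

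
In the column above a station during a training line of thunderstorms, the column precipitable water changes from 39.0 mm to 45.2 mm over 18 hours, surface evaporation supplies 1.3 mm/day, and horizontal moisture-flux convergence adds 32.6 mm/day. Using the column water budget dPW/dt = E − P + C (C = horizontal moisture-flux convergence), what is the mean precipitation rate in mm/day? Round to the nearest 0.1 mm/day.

dPW/dt = (45.2 − 39.0) mm / (18/24 day) = +8.267 mm/day.
P = E + C − dPW/dt = 1.3 + (32.6) − (+8.267) = 25.6 mm/day.

P ≈ 25.6 mm/day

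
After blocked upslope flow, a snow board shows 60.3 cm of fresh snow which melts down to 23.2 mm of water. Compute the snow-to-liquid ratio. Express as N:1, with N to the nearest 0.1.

Ratio = snow depth / SWE = 603 mm / 23.2 mm = 26.0, i.e. 26.0:1.

ratio ≈ 26.0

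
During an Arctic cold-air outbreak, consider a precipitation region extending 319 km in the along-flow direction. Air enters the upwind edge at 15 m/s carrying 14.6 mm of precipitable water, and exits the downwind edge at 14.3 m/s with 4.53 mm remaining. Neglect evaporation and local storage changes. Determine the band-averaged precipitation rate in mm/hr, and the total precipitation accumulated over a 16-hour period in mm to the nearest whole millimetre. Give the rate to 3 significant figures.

R ≈ 1.74 mm/hr; total ≈ 28 mm

Column moisture flux per unit crosswind length is F = V × PW.
Inflow: F_in = 15 × 14.6 = 219 mm·m/s
Outflow: F_out = 14.3 × 4.53 = 64.779 mm·m/s
Steady-state rate R = (F_in − F_out)/L = (219 − 64.779) / 319000 m = 4.835e-04 mm/s.
R = 4.835e-04 × 3600 = 1.74 mm/hr.
Over 16 h: total = 1.74 × 16 = 27.84 ≈ 28 mm.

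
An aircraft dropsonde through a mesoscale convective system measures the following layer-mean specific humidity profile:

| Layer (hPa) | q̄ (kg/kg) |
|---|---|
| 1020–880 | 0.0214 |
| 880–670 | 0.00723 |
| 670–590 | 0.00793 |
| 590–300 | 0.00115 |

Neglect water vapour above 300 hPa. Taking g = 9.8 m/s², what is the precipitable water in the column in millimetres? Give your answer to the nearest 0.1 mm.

Precipitable water is the column-integrated vapour mass per unit area: PW = (1/g) Σ q̄ Δp, with q in kg/kg and Δp in Pa (1 kg/m² of water = 1 mm).
Layer 1020–880 hPa: Δp = 140 hPa = 14000 Pa, q̄ = 0.0214 kg/kg → 0.0214 × 14000 / 9.8 = 30.57 mm
Layer 880–670 hPa: Δp = 210 hPa = 21000 Pa, q̄ = 0.00723 kg/kg → 0.00723 × 21000 / 9.8 = 15.49 mm
Layer 670–590 hPa: Δp = 80 hPa = 8000 Pa, q̄ = 0.00793 kg/kg → 0.00793 × 8000 / 9.8 = 6.47 mm
Layer 590–300 hPa: Δp = 290 hPa = 29000 Pa, q̄ = 0.00115 kg/kg → 0.00115 × 29000 / 9.8 = 3.40 mm
PW = 30.57 + 15.49 + 6.47 + 3.40 = 55.93 ≈ 55.9 mm.

PW ≈ 55.9 mm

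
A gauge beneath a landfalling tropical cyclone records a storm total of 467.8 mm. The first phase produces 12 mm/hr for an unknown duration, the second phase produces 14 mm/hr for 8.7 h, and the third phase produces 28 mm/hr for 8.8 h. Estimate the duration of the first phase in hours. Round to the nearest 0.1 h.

Known phases: 14 × 8.7 + 28 × 8.8 = 121.8 + 246.4 = 368.2 mm.
Remaining depth = 467.8 − 368.2 = 99.6 mm.
Duration = 99.6 / 12 = 8.3 h.

duration ≈ 8.3 h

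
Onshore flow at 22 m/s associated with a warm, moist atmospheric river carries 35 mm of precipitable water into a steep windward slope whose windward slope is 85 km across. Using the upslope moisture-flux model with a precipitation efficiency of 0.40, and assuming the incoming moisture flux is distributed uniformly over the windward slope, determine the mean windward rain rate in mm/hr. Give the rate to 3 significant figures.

Incoming column moisture flux per unit ridge length: F = V × PW = 22 × 35 = 770 mm·m/s.
Spread over the 85 km slope with efficiency ε = 0.40: R = ε·F/W = 0.40 × 770 / 85000 m = 3.624e-03 mm/s.
R = 3.624e-03 × 3600 = 13.0 mm/hr.

R ≈ 13.0 mm/hr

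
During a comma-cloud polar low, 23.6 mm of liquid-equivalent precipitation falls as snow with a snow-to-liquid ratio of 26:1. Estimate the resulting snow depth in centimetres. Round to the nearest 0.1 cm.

Snow depth = liquid × ratio = 23.6 mm × 26 = 613.6 mm = 61.4 cm.

snow depth ≈ 61.4 cm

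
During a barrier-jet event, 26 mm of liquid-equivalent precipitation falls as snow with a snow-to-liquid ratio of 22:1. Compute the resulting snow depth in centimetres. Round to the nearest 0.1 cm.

snow depth ≈ 57.2 cm

Snow depth = liquid × ratio = 26 mm × 22 = 572 mm = 57.2 cm.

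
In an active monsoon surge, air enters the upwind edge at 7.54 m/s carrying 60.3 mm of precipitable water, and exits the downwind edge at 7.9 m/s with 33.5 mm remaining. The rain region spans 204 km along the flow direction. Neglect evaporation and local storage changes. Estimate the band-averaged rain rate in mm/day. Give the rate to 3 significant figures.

Column moisture flux per unit crosswind length is F = V × PW.
Inflow: F_in = 7.54 × 60.3 = 454.662 mm·m/s
Outflow: F_out = 7.9 × 33.5 = 264.65 mm·m/s
Steady-state rate R = (F_in − F_out)/L = (454.662 − 264.65) / 204000 m = 9.314e-04 mm/s.
R = 9.314e-04 × 3600 × 24 = 80.5 mm/day.

R ≈ 80.5 mm/day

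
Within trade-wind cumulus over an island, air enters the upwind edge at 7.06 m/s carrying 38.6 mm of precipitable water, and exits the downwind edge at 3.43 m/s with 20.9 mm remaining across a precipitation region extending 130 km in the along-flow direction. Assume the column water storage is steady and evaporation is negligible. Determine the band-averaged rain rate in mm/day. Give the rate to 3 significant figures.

R ≈ 133 mm/day

Column moisture flux per unit crosswind length is F = V × PW.
Inflow: F_in = 7.06 × 38.6 = 272.516 mm·m/s
Outflow: F_out = 3.43 × 20.9 = 71.687 mm·m/s
Steady-state rate R = (F_in − F_out)/L = (272.516 − 71.687) / 130000 m = 1.545e-03 mm/s.
R = 1.545e-03 × 3600 × 24 = 133 mm/day.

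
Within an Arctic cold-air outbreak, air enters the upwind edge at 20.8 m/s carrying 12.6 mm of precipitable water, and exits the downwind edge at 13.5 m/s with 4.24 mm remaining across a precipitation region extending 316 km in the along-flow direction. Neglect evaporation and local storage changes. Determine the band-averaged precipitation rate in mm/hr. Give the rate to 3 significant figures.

Column moisture flux per unit crosswind length is F = V × PW.
Inflow: F_in = 20.8 × 12.6 = 262.08 mm·m/s
Outflow: F_out = 13.5 × 4.24 = 57.24 mm·m/s
Steady-state rate R = (F_in − F_out)/L = (262.08 − 57.24) / 316000 m = 6.482e-04 mm/s.
R = 6.482e-04 × 3600 = 2.33 mm/hr.

R ≈ 2.33 mm/hr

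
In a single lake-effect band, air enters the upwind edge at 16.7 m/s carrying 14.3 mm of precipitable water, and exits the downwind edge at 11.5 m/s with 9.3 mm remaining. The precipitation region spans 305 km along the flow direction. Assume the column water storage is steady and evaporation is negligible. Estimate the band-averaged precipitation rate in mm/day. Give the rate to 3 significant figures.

R ≈ 37.4 mm/day

Column moisture flux per unit crosswind length is F = V × PW.
Inflow: F_in = 16.7 × 14.3 = 238.81 mm·m/s
Outflow: F_out = 11.5 × 9.3 = 106.95 mm·m/s
Steady-state rate R = (F_in − F_out)/L = (238.81 − 106.95) / 305000 m = 4.323e-04 mm/s.
R = 4.323e-04 × 3600 × 24 = 37.4 mm/day.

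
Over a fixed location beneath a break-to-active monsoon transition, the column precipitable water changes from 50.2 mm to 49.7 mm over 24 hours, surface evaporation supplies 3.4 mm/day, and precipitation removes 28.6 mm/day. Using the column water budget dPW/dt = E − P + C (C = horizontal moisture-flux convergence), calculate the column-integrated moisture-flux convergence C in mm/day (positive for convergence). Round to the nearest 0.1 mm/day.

C ≈ 24.7 mm/day

dPW/dt = (49.7 − 50.2) mm / (24/24 day) = -0.500 mm/day.
C = dPW/dt − E + P = (-0.500) − 3.4 + 28.6 = 24.7 mm/day.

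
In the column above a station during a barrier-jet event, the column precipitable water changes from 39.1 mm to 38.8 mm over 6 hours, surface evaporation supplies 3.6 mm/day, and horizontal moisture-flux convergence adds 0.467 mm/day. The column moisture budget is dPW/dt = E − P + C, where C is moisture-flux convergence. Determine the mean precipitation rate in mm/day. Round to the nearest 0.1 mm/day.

P ≈ 5.3 mm/day

dPW/dt = (38.8 − 39.1) mm / (6/24 day) = -1.200 mm/day.
P = E + C − dPW/dt = 3.6 + (0.467) − (-1.200) = 5.3 mm/day.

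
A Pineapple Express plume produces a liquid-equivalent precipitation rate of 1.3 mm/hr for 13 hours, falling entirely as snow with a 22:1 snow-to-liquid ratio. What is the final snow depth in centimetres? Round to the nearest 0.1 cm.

Liquid-equivalent depth = 1.3 × 13 = 16.9 mm.
Snow depth = 16.9 mm × 22 = 371.8 mm = 37.2 cm.

snow depth ≈ 37.2 cm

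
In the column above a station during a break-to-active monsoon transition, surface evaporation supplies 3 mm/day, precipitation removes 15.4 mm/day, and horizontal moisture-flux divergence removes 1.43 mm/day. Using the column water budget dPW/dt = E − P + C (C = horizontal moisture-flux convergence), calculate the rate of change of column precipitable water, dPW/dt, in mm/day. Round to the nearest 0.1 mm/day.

dPW/dt ≈ -13.8 mm/day

dPW/dt = E − P + C = 3 − 15.4 + (-1.43) = -13.8 mm/day.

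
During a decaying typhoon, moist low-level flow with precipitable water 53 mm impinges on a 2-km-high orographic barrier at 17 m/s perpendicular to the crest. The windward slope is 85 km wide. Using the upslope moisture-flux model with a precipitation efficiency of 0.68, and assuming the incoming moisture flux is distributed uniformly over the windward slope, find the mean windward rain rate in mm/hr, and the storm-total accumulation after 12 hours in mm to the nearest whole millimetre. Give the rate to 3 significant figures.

R ≈ 25.9 mm/hr; total ≈ 311 mm

Incoming column moisture flux per unit ridge length: F = V × PW = 17 × 53 = 901 mm·m/s.
Spread over the 85 km slope with efficiency ε = 0.68: R = ε·F/W = 0.68 × 901 / 85000 m = 7.208e-03 mm/s.
R = 7.208e-03 × 3600 = 25.9 mm/hr.
Over 12 h: total = 25.9 × 12 = 310.8 ≈ 311 mm.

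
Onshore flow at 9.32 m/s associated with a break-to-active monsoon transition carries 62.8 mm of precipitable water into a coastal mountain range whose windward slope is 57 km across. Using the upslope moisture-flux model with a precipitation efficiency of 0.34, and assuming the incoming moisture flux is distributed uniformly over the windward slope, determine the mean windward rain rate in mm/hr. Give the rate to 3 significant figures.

R ≈ 12.6 mm/hr

Incoming column moisture flux per unit ridge length: F = V × PW = 9.32 × 62.8 = 585.296 mm·m/s.
Spread over the 57 km slope with efficiency ε = 0.34: R = ε·F/W = 0.34 × 585.296 / 57000 m = 3.491e-03 mm/s.
R = 3.491e-03 × 3600 = 12.6 mm/hr.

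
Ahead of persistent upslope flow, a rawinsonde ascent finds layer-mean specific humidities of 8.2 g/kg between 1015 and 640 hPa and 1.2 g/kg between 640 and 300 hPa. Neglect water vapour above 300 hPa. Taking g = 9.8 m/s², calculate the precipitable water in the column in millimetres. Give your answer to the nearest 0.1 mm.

Precipitable water is the column-integrated vapour mass per unit area: PW = (1/g) Σ q̄ Δp, with q in kg/kg and Δp in Pa (1 kg/m² of water = 1 mm).
Layer 1015–640 hPa: Δp = 375 hPa = 37500 Pa, q̄ = 0.0082 kg/kg → 0.0082 × 37500 / 9.8 = 31.38 mm
Layer 640–300 hPa: Δp = 340 hPa = 34000 Pa, q̄ = 0.0012 kg/kg → 0.0012 × 34000 / 9.8 = 4.16 mm
PW = 31.38 + 4.16 = 35.54 ≈ 35.5 mm.

PW ≈ 35.5 mm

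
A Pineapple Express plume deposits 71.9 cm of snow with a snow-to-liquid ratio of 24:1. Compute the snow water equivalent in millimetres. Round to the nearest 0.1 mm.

SWE = snow depth / ratio = 71.9 cm / 24 = 2.996 cm = 30.0 mm.

SWE ≈ 30.0 mm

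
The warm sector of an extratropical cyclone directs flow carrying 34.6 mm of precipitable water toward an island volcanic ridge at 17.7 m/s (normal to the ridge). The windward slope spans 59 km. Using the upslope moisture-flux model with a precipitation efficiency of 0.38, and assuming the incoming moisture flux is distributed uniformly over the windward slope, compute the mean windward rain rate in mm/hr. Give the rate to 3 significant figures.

R ≈ 14.2 mm/hr

Incoming column moisture flux per unit ridge length: F = V × PW = 17.7 × 34.6 = 612.42 mm·m/s.
Spread over the 59 km slope with efficiency ε = 0.38: R = ε·F/W = 0.38 × 612.42 / 59000 m = 3.944e-03 mm/s.
R = 3.944e-03 × 3600 = 14.2 mm/hr.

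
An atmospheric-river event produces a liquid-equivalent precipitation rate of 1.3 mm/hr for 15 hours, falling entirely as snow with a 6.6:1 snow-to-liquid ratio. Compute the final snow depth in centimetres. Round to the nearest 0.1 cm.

snow depth ≈ 12.9 cm

Liquid-equivalent depth = 1.3 × 15 = 19.5 mm.
Snow depth = 19.5 mm × 6.6 = 128.7 mm = 12.9 cm.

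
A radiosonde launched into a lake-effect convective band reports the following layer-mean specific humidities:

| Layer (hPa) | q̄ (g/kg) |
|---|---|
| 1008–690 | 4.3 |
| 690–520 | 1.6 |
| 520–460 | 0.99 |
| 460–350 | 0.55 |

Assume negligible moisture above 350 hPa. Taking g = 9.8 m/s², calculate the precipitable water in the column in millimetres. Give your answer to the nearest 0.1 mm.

PW ≈ 18.0 mm

Precipitable water is the column-integrated vapour mass per unit area: PW = (1/g) Σ q̄ Δp, with q in kg/kg and Δp in Pa (1 kg/m² of water = 1 mm).
Layer 1008–690 hPa: Δp = 318 hPa = 31800 Pa, q̄ = 0.0043 kg/kg → 0.0043 × 31800 / 9.8 = 13.95 mm
Layer 690–520 hPa: Δp = 170 hPa = 17000 Pa, q̄ = 0.0016 kg/kg → 0.0016 × 17000 / 9.8 = 2.78 mm
Layer 520–460 hPa: Δp = 60 hPa = 6000 Pa, q̄ = 0.00099 kg/kg → 0.00099 × 6000 / 9.8 = 0.61 mm
Layer 460–350 hPa: Δp = 110 hPa = 11000 Pa, q̄ = 0.00055 kg/kg → 0.00055 × 11000 / 9.8 = 0.62 mm
PW = 13.95 + 2.78 + 0.61 + 0.62 = 17.96 ≈ 18.0 mm.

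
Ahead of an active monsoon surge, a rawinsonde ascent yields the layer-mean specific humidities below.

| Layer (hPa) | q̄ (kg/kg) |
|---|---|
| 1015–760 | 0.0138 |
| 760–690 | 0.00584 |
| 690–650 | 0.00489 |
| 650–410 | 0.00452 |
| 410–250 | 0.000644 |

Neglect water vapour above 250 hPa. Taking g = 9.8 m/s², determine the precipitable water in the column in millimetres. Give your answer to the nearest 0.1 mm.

PW ≈ 54.2 mm

Precipitable water is the column-integrated vapour mass per unit area: PW = (1/g) Σ q̄ Δp, with q in kg/kg and Δp in Pa (1 kg/m² of water = 1 mm).
Layer 1015–760 hPa: Δp = 255 hPa = 25500 Pa, q̄ = 0.0138 kg/kg → 0.0138 × 25500 / 9.8 = 35.91 mm
Layer 760–690 hPa: Δp = 70 hPa = 7000 Pa, q̄ = 0.00584 kg/kg → 0.00584 × 7000 / 9.8 = 4.17 mm
Layer 690–650 hPa: Δp = 40 hPa = 4000 Pa, q̄ = 0.00489 kg/kg → 0.00489 × 4000 / 9.8 = 2.00 mm
Layer 650–410 hPa: Δp = 240 hPa = 24000 Pa, q̄ = 0.00452 kg/kg → 0.00452 × 24000 / 9.8 = 11.07 mm
Layer 410–250 hPa: Δp = 160 hPa = 16000 Pa, q̄ = 0.000644 kg/kg → 0.000644 × 16000 / 9.8 = 1.05 mm
PW = 35.91 + 4.17 + 2.00 + 11.07 + 1.05 = 54.20 ≈ 54.2 mm.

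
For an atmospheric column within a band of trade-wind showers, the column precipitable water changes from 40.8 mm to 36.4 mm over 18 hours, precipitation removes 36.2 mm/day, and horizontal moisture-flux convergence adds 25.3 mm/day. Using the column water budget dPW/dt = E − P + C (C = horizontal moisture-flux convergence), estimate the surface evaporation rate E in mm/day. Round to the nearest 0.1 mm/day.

dPW/dt = (36.4 − 40.8) mm / (18/24 day) = -5.867 mm/day.
E = dPW/dt + P − C = (-5.867) + 36.2 − (25.3) = 5.0 mm/day.

E ≈ 5.0 mm/day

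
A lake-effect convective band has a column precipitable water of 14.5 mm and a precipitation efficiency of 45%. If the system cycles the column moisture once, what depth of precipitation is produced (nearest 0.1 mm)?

precipitation ≈ 6.5 mm

Precipitation = ε × PW = 0.45 × 14.5 = 6.5 mm.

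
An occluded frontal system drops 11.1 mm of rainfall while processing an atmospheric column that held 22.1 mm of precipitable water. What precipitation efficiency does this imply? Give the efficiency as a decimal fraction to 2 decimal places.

ε = rainfall / PW = 11.1 / 22.1 = 0.50.

ε ≈ 0.50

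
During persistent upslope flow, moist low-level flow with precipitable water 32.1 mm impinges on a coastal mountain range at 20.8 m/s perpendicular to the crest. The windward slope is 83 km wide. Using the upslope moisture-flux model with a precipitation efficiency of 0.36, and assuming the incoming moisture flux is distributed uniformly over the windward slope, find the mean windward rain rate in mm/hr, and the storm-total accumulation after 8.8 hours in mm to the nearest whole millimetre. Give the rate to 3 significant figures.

Incoming column moisture flux per unit ridge length: F = V × PW = 20.8 × 32.1 = 667.68 mm·m/s.
Spread over the 83 km slope with efficiency ε = 0.36: R = ε·F/W = 0.36 × 667.68 / 83000 m = 2.896e-03 mm/s.
R = 2.896e-03 × 3600 = 10.4 mm/hr.
Over 8.8 h: total = 10.4 × 8.8 = 91.52 ≈ 92 mm.

R ≈ 10.4 mm/hr; total ≈ 92 mm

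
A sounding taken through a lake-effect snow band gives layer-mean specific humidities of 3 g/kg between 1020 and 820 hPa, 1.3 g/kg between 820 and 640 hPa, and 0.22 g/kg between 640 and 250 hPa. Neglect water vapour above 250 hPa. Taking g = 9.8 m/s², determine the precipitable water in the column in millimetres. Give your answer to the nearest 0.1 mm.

PW ≈ 9.4 mm

Precipitable water is the column-integrated vapour mass per unit area: PW = (1/g) Σ q̄ Δp, with q in kg/kg and Δp in Pa (1 kg/m² of water = 1 mm).
Layer 1020–820 hPa: Δp = 200 hPa = 20000 Pa, q̄ = 0.003 kg/kg → 0.003 × 20000 / 9.8 = 6.12 mm
Layer 820–640 hPa: Δp = 180 hPa = 18000 Pa, q̄ = 0.0013 kg/kg → 0.0013 × 18000 / 9.8 = 2.39 mm
Layer 640–250 hPa: Δp = 390 hPa = 39000 Pa, q̄ = 0.00022 kg/kg → 0.00022 × 39000 / 9.8 = 0.88 mm
PW = 6.12 + 2.39 + 0.88 = 9.39 ≈ 9.4 mm.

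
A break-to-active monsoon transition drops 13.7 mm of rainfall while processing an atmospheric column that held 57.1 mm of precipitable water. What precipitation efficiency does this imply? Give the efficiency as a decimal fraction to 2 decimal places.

ε ≈ 0.24

ε = rainfall / PW = 13.7 / 57.1 = 0.24.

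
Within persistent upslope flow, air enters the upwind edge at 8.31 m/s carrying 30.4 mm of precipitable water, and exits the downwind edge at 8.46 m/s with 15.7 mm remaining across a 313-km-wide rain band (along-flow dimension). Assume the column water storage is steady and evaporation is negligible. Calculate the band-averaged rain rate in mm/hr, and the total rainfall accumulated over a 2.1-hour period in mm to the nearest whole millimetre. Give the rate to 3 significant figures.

R ≈ 1.38 mm/hr; total ≈ 3 mm

Column moisture flux per unit crosswind length is F = V × PW.
Inflow: F_in = 8.31 × 30.4 = 252.624 mm·m/s
Outflow: F_out = 8.46 × 15.7 = 132.822 mm·m/s
Steady-state rate R = (F_in − F_out)/L = (252.624 − 132.822) / 313000 m = 3.828e-04 mm/s.
R = 3.828e-04 × 3600 = 1.38 mm/hr.
Over 2.1 h: total = 1.38 × 2.1 = 2.898 ≈ 3 mm.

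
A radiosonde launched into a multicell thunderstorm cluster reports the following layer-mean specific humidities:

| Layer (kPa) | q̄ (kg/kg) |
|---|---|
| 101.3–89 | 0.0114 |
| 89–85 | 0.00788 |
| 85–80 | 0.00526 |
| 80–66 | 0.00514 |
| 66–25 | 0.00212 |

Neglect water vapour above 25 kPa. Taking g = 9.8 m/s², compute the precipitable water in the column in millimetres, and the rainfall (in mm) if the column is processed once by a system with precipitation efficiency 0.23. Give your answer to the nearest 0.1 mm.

Precipitable water is the column-integrated vapour mass per unit area: PW = (1/g) Σ q̄ Δp, with q in kg/kg and Δp in Pa (1 kg/m² of water = 1 mm).
Layer 101.3–89 kPa: Δp = 123 hPa = 12300 Pa, q̄ = 0.0114 kg/kg → 0.0114 × 12300 / 9.8 = 14.31 mm
Layer 89–85 kPa: Δp = 40 hPa = 4000 Pa, q̄ = 0.00788 kg/kg → 0.00788 × 4000 / 9.8 = 3.22 mm
Layer 85–80 kPa: Δp = 50 hPa = 5000 Pa, q̄ = 0.00526 kg/kg → 0.00526 × 5000 / 9.8 = 2.68 mm
Layer 80–66 kPa: Δp = 140 hPa = 14000 Pa, q̄ = 0.00514 kg/kg → 0.00514 × 14000 / 9.8 = 7.34 mm
Layer 66–25 kPa: Δp = 410 hPa = 41000 Pa, q̄ = 0.00212 kg/kg → 0.00212 × 41000 / 9.8 = 8.87 mm
PW = 14.31 + 3.22 + 2.68 + 7.34 + 8.87 = 36.42 ≈ 36.4 mm.
Rainfall = ε × PW = 0.23 × 36.4 = 8.4 mm.

PW ≈ 36.4 mm; rainfall ≈ 8.4 mm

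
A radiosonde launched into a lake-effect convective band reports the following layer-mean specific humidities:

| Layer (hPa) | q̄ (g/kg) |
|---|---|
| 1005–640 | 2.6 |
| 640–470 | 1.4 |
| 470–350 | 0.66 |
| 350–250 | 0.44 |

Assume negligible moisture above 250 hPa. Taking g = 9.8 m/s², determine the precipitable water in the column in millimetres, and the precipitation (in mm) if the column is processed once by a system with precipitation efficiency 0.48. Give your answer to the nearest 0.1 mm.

PW ≈ 13.4 mm; precipitation ≈ 6.4 mm

Precipitable water is the column-integrated vapour mass per unit area: PW = (1/g) Σ q̄ Δp, with q in kg/kg and Δp in Pa (1 kg/m² of water = 1 mm).
Layer 1005–640 hPa: Δp = 365 hPa = 36500 Pa, q̄ = 0.0026 kg/kg → 0.0026 × 36500 / 9.8 = 9.68 mm
Layer 640–470 hPa: Δp = 170 hPa = 17000 Pa, q̄ = 0.0014 kg/kg → 0.0014 × 17000 / 9.8 = 2.43 mm
Layer 470–350 hPa: Δp = 120 hPa = 12000 Pa, q̄ = 0.00066 kg/kg → 0.00066 × 12000 / 9.8 = 0.81 mm
Layer 350–250 hPa: Δp = 100 hPa = 10000 Pa, q̄ = 0.00044 kg/kg → 0.00044 × 10000 / 9.8 = 0.45 mm
PW = 9.68 + 2.43 + 0.81 + 0.45 = 13.37 ≈ 13.4 mm.
Precipitation = ε × PW = 0.48 × 13.4 = 6.4 mm.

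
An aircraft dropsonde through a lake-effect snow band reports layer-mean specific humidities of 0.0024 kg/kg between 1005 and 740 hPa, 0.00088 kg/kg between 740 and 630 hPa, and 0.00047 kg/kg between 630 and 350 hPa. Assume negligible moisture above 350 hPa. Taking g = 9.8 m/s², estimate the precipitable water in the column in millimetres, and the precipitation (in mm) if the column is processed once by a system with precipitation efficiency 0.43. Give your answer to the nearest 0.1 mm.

Precipitable water is the column-integrated vapour mass per unit area: PW = (1/g) Σ q̄ Δp, with q in kg/kg and Δp in Pa (1 kg/m² of water = 1 mm).
Layer 1005–740 hPa: Δp = 265 hPa = 26500 Pa, q̄ = 0.0024 kg/kg → 0.0024 × 26500 / 9.8 = 6.49 mm
Layer 740–630 hPa: Δp = 110 hPa = 11000 Pa, q̄ = 0.00088 kg/kg → 0.00088 × 11000 / 9.8 = 0.99 mm
Layer 630–350 hPa: Δp = 280 hPa = 28000 Pa, q̄ = 0.00047 kg/kg → 0.00047 × 28000 / 9.8 = 1.34 mm
PW = 6.49 + 0.99 + 1.34 = 8.82 ≈ 8.8 mm.
Precipitation = ε × PW = 0.43 × 8.8 = 3.8 mm.

PW ≈ 8.8 mm; precipitation ≈ 3.8 mm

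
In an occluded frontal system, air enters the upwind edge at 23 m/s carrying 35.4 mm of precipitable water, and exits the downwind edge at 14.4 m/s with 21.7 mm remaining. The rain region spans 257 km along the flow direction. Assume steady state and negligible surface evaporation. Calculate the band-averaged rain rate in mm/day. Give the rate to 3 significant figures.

Column moisture flux per unit crosswind length is F = V × PW.
Inflow: F_in = 23 × 35.4 = 814.2 mm·m/s
Outflow: F_out = 14.4 × 21.7 = 312.48 mm·m/s
Steady-state rate R = (F_in − F_out)/L = (814.2 − 312.48) / 257000 m = 1.952e-03 mm/s.
R = 1.952e-03 × 3600 × 24 = 169 mm/day.

R ≈ 169 mm/day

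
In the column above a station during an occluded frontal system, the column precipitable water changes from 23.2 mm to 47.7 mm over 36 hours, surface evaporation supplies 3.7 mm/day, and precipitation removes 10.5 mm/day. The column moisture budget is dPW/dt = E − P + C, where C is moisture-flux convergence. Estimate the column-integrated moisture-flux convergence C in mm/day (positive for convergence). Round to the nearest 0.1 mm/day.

C ≈ 23.1 mm/day

dPW/dt = (47.7 − 23.2) mm / (36/24 day) = +16.333 mm/day.
C = dPW/dt − E + P = (+16.333) − 3.7 + 10.5 = 23.1 mm/day.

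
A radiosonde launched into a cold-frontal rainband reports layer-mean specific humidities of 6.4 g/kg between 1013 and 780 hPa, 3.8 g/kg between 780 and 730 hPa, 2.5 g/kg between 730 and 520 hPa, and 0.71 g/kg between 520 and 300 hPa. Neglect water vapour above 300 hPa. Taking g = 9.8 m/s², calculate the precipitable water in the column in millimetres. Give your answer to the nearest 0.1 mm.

Precipitable water is the column-integrated vapour mass per unit area: PW = (1/g) Σ q̄ Δp, with q in kg/kg and Δp in Pa (1 kg/m² of water = 1 mm).
Layer 1013–780 hPa: Δp = 233 hPa = 23300 Pa, q̄ = 0.0064 kg/kg → 0.0064 × 23300 / 9.8 = 15.22 mm
Layer 780–730 hPa: Δp = 50 hPa = 5000 Pa, q̄ = 0.0038 kg/kg → 0.0038 × 5000 / 9.8 = 1.94 mm
Layer 730–520 hPa: Δp = 210 hPa = 21000 Pa, q̄ = 0.0025 kg/kg → 0.0025 × 21000 / 9.8 = 5.36 mm
Layer 520–300 hPa: Δp = 220 hPa = 22000 Pa, q̄ = 0.00071 kg/kg → 0.00071 × 22000 / 9.8 = 1.59 mm
PW = 15.22 + 1.94 + 5.36 + 1.59 = 24.11 ≈ 24.1 mm.

PW ≈ 24.1 mm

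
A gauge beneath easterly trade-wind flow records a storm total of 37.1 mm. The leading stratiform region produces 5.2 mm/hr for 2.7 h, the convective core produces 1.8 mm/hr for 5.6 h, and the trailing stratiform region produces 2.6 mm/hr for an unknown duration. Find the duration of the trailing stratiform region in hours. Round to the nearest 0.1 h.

Known phases: 5.2 × 2.7 + 1.8 × 5.6 = 14.04 + 10.08 = 24.12 mm.
Remaining depth = 37.1 − 24.12 = 12.98 mm.
Duration = 12.98 / 2.6 = 5.0 h.

duration ≈ 5.0 h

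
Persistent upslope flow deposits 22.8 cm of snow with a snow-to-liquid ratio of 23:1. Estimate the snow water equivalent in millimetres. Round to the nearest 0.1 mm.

SWE = snow depth / ratio = 22.8 cm / 23 = 0.991 cm = 9.9 mm.

SWE ≈ 9.9 mm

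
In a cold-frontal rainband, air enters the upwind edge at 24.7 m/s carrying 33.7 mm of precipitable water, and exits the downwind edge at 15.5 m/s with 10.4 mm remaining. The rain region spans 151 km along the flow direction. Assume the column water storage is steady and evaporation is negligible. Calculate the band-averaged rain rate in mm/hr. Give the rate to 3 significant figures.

R ≈ 16.0 mm/hr

Column moisture flux per unit crosswind length is F = V × PW.
Inflow: F_in = 24.7 × 33.7 = 832.39 mm·m/s
Outflow: F_out = 15.5 × 10.4 = 161.2 mm·m/s
Steady-state rate R = (F_in − F_out)/L = (832.39 − 161.2) / 151000 m = 4.445e-03 mm/s.
R = 4.445e-03 × 3600 = 16.0 mm/hr.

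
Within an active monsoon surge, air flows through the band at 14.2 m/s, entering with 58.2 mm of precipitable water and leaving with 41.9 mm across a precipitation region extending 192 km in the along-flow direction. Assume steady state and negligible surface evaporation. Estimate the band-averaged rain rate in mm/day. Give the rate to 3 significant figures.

Column moisture flux per unit crosswind length is F = V × PW.
Inflow: F_in = 14.2 × 58.2 = 826.44 mm·m/s
Outflow: F_out = 14.2 × 41.9 = 594.98 mm·m/s
Steady-state rate R = (F_in − F_out)/L = (826.44 − 594.98) / 192000 m = 1.206e-03 mm/s.
R = 1.206e-03 × 3600 × 24 = 104 mm/day.

R ≈ 104 mm/day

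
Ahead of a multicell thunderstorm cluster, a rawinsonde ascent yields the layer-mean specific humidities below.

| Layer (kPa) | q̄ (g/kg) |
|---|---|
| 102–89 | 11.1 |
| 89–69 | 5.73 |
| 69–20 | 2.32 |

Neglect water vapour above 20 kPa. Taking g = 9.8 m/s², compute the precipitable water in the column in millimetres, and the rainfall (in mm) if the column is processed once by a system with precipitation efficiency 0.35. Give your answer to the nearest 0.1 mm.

PW ≈ 38.0 mm; rainfall ≈ 13.3 mm

Precipitable water is the column-integrated vapour mass per unit area: PW = (1/g) Σ q̄ Δp, with q in kg/kg and Δp in Pa (1 kg/m² of water = 1 mm).
Layer 102–89 kPa: Δp = 130 hPa = 13000 Pa, q̄ = 0.0111 kg/kg → 0.0111 × 13000 / 9.8 = 14.72 mm
Layer 89–69 kPa: Δp = 200 hPa = 20000 Pa, q̄ = 0.00573 kg/kg → 0.00573 × 20000 / 9.8 = 11.69 mm
Layer 69–20 kPa: Δp = 490 hPa = 49000 Pa, q̄ = 0.00232 kg/kg → 0.00232 × 49000 / 9.8 = 11.60 mm
PW = 14.72 + 11.69 + 11.60 = 38.01 ≈ 38.0 mm.
Rainfall = ε × PW = 0.35 × 38.0 = 13.3 mm.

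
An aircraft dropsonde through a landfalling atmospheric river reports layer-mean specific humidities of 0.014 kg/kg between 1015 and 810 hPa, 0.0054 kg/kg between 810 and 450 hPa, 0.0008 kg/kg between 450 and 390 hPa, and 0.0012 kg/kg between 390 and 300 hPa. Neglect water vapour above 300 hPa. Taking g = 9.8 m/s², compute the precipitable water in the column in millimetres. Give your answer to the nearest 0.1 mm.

Precipitable water is the column-integrated vapour mass per unit area: PW = (1/g) Σ q̄ Δp, with q in kg/kg and Δp in Pa (1 kg/m² of water = 1 mm).
Layer 1015–810 hPa: Δp = 205 hPa = 20500 Pa, q̄ = 0.014 kg/kg → 0.014 × 20500 / 9.8 = 29.29 mm
Layer 810–450 hPa: Δp = 360 hPa = 36000 Pa, q̄ = 0.0054 kg/kg → 0.0054 × 36000 / 9.8 = 19.84 mm
Layer 450–390 hPa: Δp = 60 hPa = 6000 Pa, q̄ = 0.0008 kg/kg → 0.0008 × 6000 / 9.8 = 0.49 mm
Layer 390–300 hPa: Δp = 90 hPa = 9000 Pa, q̄ = 0.0012 kg/kg → 0.0012 × 9000 / 9.8 = 1.10 mm
PW = 29.29 + 19.84 + 0.49 + 1.10 = 50.72 ≈ 50.7 mm.

PW ≈ 50.7 mm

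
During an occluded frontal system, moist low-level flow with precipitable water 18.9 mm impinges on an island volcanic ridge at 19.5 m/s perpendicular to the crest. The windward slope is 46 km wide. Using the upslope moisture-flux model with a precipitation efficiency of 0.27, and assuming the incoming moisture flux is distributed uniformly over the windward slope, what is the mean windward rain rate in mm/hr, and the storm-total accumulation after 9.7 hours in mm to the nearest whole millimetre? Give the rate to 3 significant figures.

R ≈ 7.79 mm/hr; total ≈ 76 mm

Incoming column moisture flux per unit ridge length: F = V × PW = 19.5 × 18.9 = 368.55 mm·m/s.
Spread over the 46 km slope with efficiency ε = 0.27: R = ε·F/W = 0.27 × 368.55 / 46000 m = 2.163e-03 mm/s.
R = 2.163e-03 × 3600 = 7.79 mm/hr.
Over 9.7 h: total = 7.79 × 9.7 = 75.563 ≈ 76 mm.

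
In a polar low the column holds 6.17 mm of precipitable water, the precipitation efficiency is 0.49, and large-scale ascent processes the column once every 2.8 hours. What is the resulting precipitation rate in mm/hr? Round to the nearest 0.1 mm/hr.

R ≈ 1.1 mm/hr

Each overturning extracts ε × PW = 0.49 × 6.17 = 3.0233 mm.
Rate = ε·PW / τ = 3.0233 / 2.8 h = 1.1 mm/hr.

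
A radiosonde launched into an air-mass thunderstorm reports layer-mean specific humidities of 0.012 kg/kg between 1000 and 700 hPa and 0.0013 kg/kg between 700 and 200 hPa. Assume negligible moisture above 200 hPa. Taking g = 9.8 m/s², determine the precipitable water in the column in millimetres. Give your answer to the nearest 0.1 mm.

PW ≈ 43.4 mm

Precipitable water is the column-integrated vapour mass per unit area: PW = (1/g) Σ q̄ Δp, with q in kg/kg and Δp in Pa (1 kg/m² of water = 1 mm).
Layer 1000–700 hPa: Δp = 300 hPa = 30000 Pa, q̄ = 0.012 kg/kg → 0.012 × 30000 / 9.8 = 36.73 mm
Layer 700–200 hPa: Δp = 500 hPa = 50000 Pa, q̄ = 0.0013 kg/kg → 0.0013 × 50000 / 9.8 = 6.63 mm
PW = 36.73 + 6.63 = 43.36 ≈ 43.4 mm.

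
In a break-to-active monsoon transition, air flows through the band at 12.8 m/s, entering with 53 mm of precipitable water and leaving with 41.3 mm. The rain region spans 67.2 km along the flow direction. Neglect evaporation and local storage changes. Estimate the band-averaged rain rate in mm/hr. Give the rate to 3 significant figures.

R ≈ 8.02 mm/hr

Column moisture flux per unit crosswind length is F = V × PW.
Inflow: F_in = 12.8 × 53 = 678.4 mm·m/s
Outflow: F_out = 12.8 × 41.3 = 528.64 mm·m/s
Steady-state rate R = (F_in − F_out)/L = (678.4 − 528.64) / 67200 m = 2.229e-03 mm/s.
R = 2.229e-03 × 3600 = 8.02 mm/hr.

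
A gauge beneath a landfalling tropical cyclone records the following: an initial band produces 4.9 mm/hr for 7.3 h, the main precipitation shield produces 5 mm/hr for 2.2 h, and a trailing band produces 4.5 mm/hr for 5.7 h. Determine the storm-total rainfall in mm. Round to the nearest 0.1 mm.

Total = Σ Rᵢ Δtᵢ = 4.9 × 7.3 + 5 × 2.2 + 4.5 × 5.7
      = 35.77 + 11 + 25.65 = 72.4 mm.

total ≈ 72.4 mm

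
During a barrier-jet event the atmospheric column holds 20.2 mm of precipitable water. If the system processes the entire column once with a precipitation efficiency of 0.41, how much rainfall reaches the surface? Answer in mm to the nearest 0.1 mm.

Rainfall = ε × PW = 0.41 × 20.2 = 8.3 mm.

rainfall ≈ 8.3 mm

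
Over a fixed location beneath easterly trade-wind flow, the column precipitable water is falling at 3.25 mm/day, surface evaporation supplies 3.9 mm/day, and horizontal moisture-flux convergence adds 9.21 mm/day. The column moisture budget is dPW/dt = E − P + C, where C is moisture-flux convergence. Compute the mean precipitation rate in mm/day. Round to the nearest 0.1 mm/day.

dPW/dt = -3.25 mm/day.
P = E + C − dPW/dt = 3.9 + (9.21) − (-3.25) = 16.4 mm/day.

P ≈ 16.4 mm/day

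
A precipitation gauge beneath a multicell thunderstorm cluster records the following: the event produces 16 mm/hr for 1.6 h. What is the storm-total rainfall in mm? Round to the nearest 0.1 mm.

total ≈ 25.6 mm

Total = Σ Rᵢ Δtᵢ = 16 × 1.6
      = 25.6 = 25.6 mm.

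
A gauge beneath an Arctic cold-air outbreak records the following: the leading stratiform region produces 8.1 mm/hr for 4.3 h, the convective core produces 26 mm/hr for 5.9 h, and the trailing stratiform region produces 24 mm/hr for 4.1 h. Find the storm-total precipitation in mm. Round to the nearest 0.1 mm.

Total = Σ Rᵢ Δtᵢ = 8.1 × 4.3 + 26 × 5.9 + 24 × 4.1
      = 34.83 + 153.4 + 98.4 = 286.6 mm.

total ≈ 286.6 mm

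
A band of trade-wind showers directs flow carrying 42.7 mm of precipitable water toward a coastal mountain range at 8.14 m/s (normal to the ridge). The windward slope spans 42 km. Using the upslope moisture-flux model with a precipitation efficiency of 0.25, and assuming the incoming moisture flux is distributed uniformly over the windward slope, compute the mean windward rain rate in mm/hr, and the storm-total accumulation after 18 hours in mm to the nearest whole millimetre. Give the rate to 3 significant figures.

Incoming column moisture flux per unit ridge length: F = V × PW = 8.14 × 42.7 = 347.578 mm·m/s.
Spread over the 42 km slope with efficiency ε = 0.25: R = ε·F/W = 0.25 × 347.578 / 42000 m = 2.069e-03 mm/s.
R = 2.069e-03 × 3600 = 7.45 mm/hr.
Over 18 h: total = 7.45 × 18 = 134.1 ≈ 134 mm.

R ≈ 7.45 mm/hr; total ≈ 134 mm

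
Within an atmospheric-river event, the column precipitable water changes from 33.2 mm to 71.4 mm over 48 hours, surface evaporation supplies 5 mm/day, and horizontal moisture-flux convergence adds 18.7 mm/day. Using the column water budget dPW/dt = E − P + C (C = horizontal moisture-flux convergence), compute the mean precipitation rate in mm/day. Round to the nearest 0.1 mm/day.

P ≈ 4.6 mm/day

dPW/dt = (71.4 − 33.2) mm / (48/24 day) = +19.100 mm/day.
P = E + C − dPW/dt = 5 + (18.7) − (+19.100) = 4.6 mm/day.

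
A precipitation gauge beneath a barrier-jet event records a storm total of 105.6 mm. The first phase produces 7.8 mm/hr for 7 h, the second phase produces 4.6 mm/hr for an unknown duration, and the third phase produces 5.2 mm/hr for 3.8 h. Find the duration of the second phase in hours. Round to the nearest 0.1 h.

Known phases: 7.8 × 7 + 5.2 × 3.8 = 54.6 + 19.76 = 74.36 mm.
Remaining depth = 105.6 − 74.36 = 31.24 mm.
Duration = 31.24 / 4.6 = 6.8 h.

duration ≈ 6.8 h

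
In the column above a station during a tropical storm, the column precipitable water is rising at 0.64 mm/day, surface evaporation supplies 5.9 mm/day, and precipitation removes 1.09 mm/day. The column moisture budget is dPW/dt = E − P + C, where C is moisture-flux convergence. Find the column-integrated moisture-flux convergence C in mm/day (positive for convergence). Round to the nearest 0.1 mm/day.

C ≈ -4.2 mm/day

dPW/dt = +0.64 mm/day.
C = dPW/dt − E + P = (+0.64) − 5.9 + 1.09 = -4.2 mm/day.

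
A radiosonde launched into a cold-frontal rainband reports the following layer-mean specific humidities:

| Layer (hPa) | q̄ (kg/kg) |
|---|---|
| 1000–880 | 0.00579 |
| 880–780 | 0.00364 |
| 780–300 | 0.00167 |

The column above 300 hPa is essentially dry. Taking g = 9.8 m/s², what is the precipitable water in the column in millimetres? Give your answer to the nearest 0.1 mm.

Precipitable water is the column-integrated vapour mass per unit area: PW = (1/g) Σ q̄ Δp, with q in kg/kg and Δp in Pa (1 kg/m² of water = 1 mm).
Layer 1000–880 hPa: Δp = 120 hPa = 12000 Pa, q̄ = 0.00579 kg/kg → 0.00579 × 12000 / 9.8 = 7.09 mm
Layer 880–780 hPa: Δp = 100 hPa = 10000 Pa, q̄ = 0.00364 kg/kg → 0.00364 × 10000 / 9.8 = 3.71 mm
Layer 780–300 hPa: Δp = 480 hPa = 48000 Pa, q̄ = 0.00167 kg/kg → 0.00167 × 48000 / 9.8 = 8.18 mm
PW = 7.09 + 3.71 + 8.18 = 18.98 ≈ 19.0 mm.

PW ≈ 19.0 mm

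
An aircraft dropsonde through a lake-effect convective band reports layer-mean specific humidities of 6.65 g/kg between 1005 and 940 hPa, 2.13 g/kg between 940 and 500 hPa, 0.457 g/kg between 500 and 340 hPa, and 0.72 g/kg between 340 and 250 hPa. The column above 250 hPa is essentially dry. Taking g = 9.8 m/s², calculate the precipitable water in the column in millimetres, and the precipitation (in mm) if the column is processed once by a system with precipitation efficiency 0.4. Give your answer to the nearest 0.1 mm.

Precipitable water is the column-integrated vapour mass per unit area: PW = (1/g) Σ q̄ Δp, with q in kg/kg and Δp in Pa (1 kg/m² of water = 1 mm).
Layer 1005–940 hPa: Δp = 65 hPa = 6500 Pa, q̄ = 0.00665 kg/kg → 0.00665 × 6500 / 9.8 = 4.41 mm
Layer 940–500 hPa: Δp = 440 hPa = 44000 Pa, q̄ = 0.00213 kg/kg → 0.00213 × 44000 / 9.8 = 9.56 mm
Layer 500–340 hPa: Δp = 160 hPa = 16000 Pa, q̄ = 0.000457 kg/kg → 0.000457 × 16000 / 9.8 = 0.75 mm
Layer 340–250 hPa: Δp = 90 hPa = 9000 Pa, q̄ = 0.00072 kg/kg → 0.00072 × 9000 / 9.8 = 0.66 mm
PW = 4.41 + 9.56 + 0.75 + 0.66 = 15.38 ≈ 15.4 mm.
Precipitation = ε × PW = 0.4 × 15.4 = 6.2 mm.

PW ≈ 15.4 mm; precipitation ≈ 6.2 mm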